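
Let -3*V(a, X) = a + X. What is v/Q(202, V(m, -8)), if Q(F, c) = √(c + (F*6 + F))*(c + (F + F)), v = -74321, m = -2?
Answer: -17151*√3189/199844 ≈ -4.8465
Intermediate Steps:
V(a, X) = -X/3 - a/3 (V(a, X) = -(a + X)/3 = -(X + a)/3 = -X/3 - a/3)
Q(F, c) = √(c + 7*F)*(c + 2*F) (Q(F, c) = √(c + (6*F + F))*(c + 2*F) = √(c + 7*F)*(c + 2*F))
v/Q(202, V(m, -8)) = -74321*1/(((-⅓*(-8) - ⅓*(-2)) + 2*202)*√((-⅓*(-8) - ⅓*(-2)) + 7*202)) = -74321*1/(((8/3 + ⅔) + 404)*√((8/3 + ⅔) + 1414)) = -74321*1/((10/3 + 404)*√(10/3 + 1414)) = -74321*3*√3189/2597972 = -17151*√3189/199844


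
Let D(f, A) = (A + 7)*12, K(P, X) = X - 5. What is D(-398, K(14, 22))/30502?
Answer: 144/15251 ≈ 0.0094420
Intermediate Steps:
K(P, X) = -5 + X
D(f, A) = 84 + 12*A (D(f, A) = (7 + A)*12 = 84 + 12*A)
D(-398, K(14, 22))/30502 = (84 + 12*(-5 + 22))/30502 = (84 + 12*17)*(1/30502) = (84 + 204)*(1/30502) = 288*(1/30502) = 144/15251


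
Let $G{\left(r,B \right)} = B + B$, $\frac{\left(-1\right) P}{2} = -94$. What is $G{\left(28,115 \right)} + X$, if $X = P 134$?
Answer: $25422$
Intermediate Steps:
$P = 188$ ($P = \left(-2\right) \left(-94\right) = 188$)
$X = 25192$ ($X = 188 \cdot 134 = 25192$)
$G{\left(r,B \right)} = 2 B$
$G{\left(28,115 \right)} + X = 2 \cdot 115 + 25192 = 230 + 25192 = 25422$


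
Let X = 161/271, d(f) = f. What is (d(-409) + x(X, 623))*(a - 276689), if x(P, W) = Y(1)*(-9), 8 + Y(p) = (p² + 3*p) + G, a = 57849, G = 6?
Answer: 93444680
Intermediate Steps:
Y(p) = -2 + p² + 3*p (Y(p) = -8 + ((p² + 3*p) + 6) = -8 + (6 + p² + 3*p) = -2 + p² + 3*p)
X = 161/271 (X = 161*(1/271) = 161/271 ≈ 0.59410)
x(P, W) = -18 (x(P, W) = (-2 + 1² + 3*1)*(-9) = (-2 + 1 + 3)*(-9) = 2*(-9) = -18)
(d(-409) + x(X, 623))*(a - 276689) = (-409 - 18)*(57849 - 276689) = -427*(-218840) = 93444680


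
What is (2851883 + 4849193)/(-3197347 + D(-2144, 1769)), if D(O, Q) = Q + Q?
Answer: -7701076/3193809 ≈ -2.4113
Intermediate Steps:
D(O, Q) = 2*Q
(2851883 + 4849193)/(-3197347 + D(-2144, 1769)) = (2851883 + 4849193)/(-3197347 + 2*1769) = 7701076/(-3197347 + 3538) = 7701076/(-3193809) = 7701076*(-1/3193809) = -7701076/3193809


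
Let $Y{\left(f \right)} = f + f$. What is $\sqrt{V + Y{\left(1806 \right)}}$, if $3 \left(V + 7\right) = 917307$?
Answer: $\sqrt{309374} \approx 556.21$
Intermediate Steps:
$V = 305762$ ($V = -7 + \frac{1}{3} \cdot 917307 = -7 + 305769 = 305762$)
$Y{\left(f \right)} = 2 f$
$\sqrt{V + Y{\left(1806 \right)}} = \sqrt{305762 + 2 \cdot 1806} = \sqrt{305762 + 3612} = \sqrt{309374}$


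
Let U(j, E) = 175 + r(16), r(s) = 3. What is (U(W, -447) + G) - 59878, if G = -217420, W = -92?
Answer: -277120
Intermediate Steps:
U(j, E) = 178 (U(j, E) = 175 + 3 = 178)
(U(W, -447) + G) - 59878 = (178 - 217420) - 59878 = -217242 - 59878 = -277120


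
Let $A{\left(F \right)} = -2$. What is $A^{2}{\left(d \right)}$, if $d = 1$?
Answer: $4$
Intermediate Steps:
$A^{2}{\left(d \right)} = \left(-2\right)^{2} = 4$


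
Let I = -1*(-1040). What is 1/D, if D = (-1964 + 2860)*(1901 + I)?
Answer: 1/2635136 ≈ 3.7949e-7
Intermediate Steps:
I = 1040
D = 2635136 (D = (-1964 + 2860)*(1901 + 1040) = 896*2941 = 2635136)
1/D = 1/2635136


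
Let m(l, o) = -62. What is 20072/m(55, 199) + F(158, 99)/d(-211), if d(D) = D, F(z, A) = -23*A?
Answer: -2047009/6541 ≈ -312.95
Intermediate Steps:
20072/m(55, 199) + F(158, 99)/d(-211) = 20072/(-62) - 23*99/(-211) = 20072*(-1/62) - 2277*(-1/211) = -10036/31 + 2277/211 = -2047009/6541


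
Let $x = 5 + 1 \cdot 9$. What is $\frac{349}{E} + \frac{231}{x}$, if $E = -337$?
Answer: $\frac{10423}{674} \approx 15.464$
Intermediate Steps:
$x = 14$ ($x = 5 + 9 = 14$)
$\frac{349}{E} + \frac{231}{x} = \frac{349}{-337} + \frac{231}{14} = 349 \left(- \frac{1}{337}\right) + 231 \cdot \frac{1}{14} = - \frac{349}{337} + \frac{33}{2} = \frac{10423}{674}$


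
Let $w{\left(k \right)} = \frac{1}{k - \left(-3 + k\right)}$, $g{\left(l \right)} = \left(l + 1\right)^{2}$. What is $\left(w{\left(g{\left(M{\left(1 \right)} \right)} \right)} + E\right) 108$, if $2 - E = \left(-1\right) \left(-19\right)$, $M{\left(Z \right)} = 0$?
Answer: $-1800$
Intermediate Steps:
$g{\left(l \right)} = \left(1 + l\right)^{2}$
$w{\left(k \right)} = \frac{1}{3}$
$E = -17$ ($E = 2 - \left(-1\right) \left(-19\right) = 2 - 19 = -17$)
$\left(w{\left(g{\left(M{\left(1 \right)} \right)} \right)} + E\right) 108 = \left(\frac{1}{3} - 17\right) 108 = \left(- \frac{50}{3}\right) 108 = -1800$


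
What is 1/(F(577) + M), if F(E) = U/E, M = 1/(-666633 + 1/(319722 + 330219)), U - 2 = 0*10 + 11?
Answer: 249998012462204/5632162526519 ≈ 44.388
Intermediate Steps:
U = 13 (U = 2 + (0*10 + 11) = 2 + (0 + 11) = 2 + 11 = 13)
M = -649941/433272118652 (M = 1/(-666633 + 1/649941) = 1/(-433272118652/649941) = -649941/433272118652 ≈ -1.5001e-6)
F(E) = 13/E
1/(F(577) + M) = 1/(13/577 - 649941/433272118652) = 1/(5632162526519/249998012462204) = 249998012462204/5632162526519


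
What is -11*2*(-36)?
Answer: 792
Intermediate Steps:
-11*2*(-36) = -22*(-36) = 792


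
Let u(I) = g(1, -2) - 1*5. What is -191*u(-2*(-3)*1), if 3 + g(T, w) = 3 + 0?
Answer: 955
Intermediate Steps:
g(T, w) = 0 (g(T, w) = -3 + (3 + 0) = -3 + 3 = 0)
u(I) = -5 (u(I) = 0 - 1*5 = 0 - 5 = -5)
-191*u(-2*(-3)*1) = -191*(-5) = 955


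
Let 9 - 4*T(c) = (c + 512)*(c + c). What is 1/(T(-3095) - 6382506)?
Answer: -4/41518785 ≈ -9.6342e-8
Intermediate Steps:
T(c) = 9/4 - c*(512 + c)/2 (T(c) = 9/4 - (c + 512)*(c + c)/4 = 9/4 - (512 + c)*2*c/4 = 9/4 - c*(512 + c)/2)
1/(T(-3095) - 6382506) = 1/((9/4 - 256*(-3095) - ½*(-3095)²) - 6382506) = 1/((9/4 + 792320 - ½*9579025) - 6382506) = 1/((9/4 + 792320 - 9579025/2) - 6382506) = 1/(-15988761/4 - 6382506) = 1/(-41518785/4) = -4/41518785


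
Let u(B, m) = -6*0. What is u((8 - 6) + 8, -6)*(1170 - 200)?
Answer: 0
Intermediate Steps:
u(B, m) = 0
u((8 - 6) + 8, -6)*(1170 - 200) = 0*(1170 - 200) = 0*970 = 0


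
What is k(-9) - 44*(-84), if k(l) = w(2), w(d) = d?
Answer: 3698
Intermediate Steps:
k(l) = 2
k(-9) - 44*(-84) = 2 - 44*(-84) = 2 + 3696 = 3698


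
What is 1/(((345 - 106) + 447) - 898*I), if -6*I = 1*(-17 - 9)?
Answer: -3/9616 ≈ -0.00031198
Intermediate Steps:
I = 13/3 (I = -(-17 - 9)/6 = -(-26)/6 = -1/6*(-26) = 13/3 ≈ 4.3333)
1/(((345 - 106) + 447) - 898*I) = 1/(((345 - 106) + 447) - 898*13/3) = 1/((239 + 447) - 11674/3) = 1/(686 - 11674/3) = 1/(-9616/3) = -3/9616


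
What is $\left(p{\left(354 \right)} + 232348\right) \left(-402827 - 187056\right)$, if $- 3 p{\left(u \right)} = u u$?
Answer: $-112417542608$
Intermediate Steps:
$p{\left(u \right)} = - \frac{u^{2}}{3}$ ($p{\left(u \right)} = - \frac{u u}{3} = - \frac{u^{2}}{3}$)
$\left(p{\left(354 \right)} + 232348\right) \left(-402827 - 187056\right) = \left(- \frac{354^{2}}{3} + 232348\right) \left(-402827 - 187056\right) = \left(\left(- \frac{1}{3}\right) 125316 + 232348\right) \left(-589883\right) = \left(-41772 + 232348\right) \left(-589883\right) = 190576 \left(-589883\right) = -112417542608$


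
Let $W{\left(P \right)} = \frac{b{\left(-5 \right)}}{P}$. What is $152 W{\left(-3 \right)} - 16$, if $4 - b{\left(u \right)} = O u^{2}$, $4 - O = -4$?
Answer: $\frac{29744}{3} \approx 9914.7$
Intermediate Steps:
$O = 8$ ($O = 4 - -4 = 4 + 4 = 8$)
$b{\left(u \right)} = 4 - 8 u^{2}$
$W{\left(P \right)} = - \frac{196}{P}$ ($W{\left(P \right)} = \frac{4 - 8 \left(-5\right)^{2}}{P} = \frac{4 - 200}{P} = - \frac{196}{P}$)
$152 W{\left(-3 \right)} - 16 = 152 \left(- \frac{196}{-3}\right) - 16 = 152 \left(\left(-196\right) \left(- \frac{1}{3}\right)\right) - 16 = 152 \cdot \frac{196}{3} - 16 = \frac{29792}{3} - 16 = \frac{29744}{3}$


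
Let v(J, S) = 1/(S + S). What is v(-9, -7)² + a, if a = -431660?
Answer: -84605359/196 ≈ -4.3166e+5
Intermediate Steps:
v(J, S) = 1/(2*S)
v(-9, -7)² + a = ((½)/(-7))² - 431660 = ((½)*(-⅐))² - 431660 = (-1/14)² - 431660 = 1/196 - 431660 = -84605359/196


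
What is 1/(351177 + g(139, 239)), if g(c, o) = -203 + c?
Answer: 1/351113 ≈ 2.8481e-6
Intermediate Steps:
1/(351177 + g(139, 239)) = 1/(351177 + (-203 + 139)) = 1/(351177 - 64) = 1/351113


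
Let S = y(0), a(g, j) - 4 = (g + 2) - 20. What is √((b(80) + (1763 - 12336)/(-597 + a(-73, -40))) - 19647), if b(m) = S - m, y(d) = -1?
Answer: 7*I*√5228249/114 ≈ 140.4*I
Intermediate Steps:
a(g, j) = -14 + g (a(g, j) = 4 + ((g + 2) - 20) = 4 + ((2 + g) - 20) = 4 + (-18 + g) = -14 + g)
S = -1
b(m) = -1 - m
√((b(80) + (1763 - 12336)/(-597 + a(-73, -40))) - 19647) = √(((-1 - 1*80) + (1763 - 12336)/(-597 + (-14 - 73))) - 19647) = √(((-1 - 80) - 10573/(-597 - 87)) - 19647) = √((-81 - 10573/(-684)) - 19647) = √((-81 - 10573*(-1/684)) - 19647) = √((-81 + 10573/684) - 19647) = √(-44831/684 - 19647) = √(-13483379/684) = 7*I*√5228249/114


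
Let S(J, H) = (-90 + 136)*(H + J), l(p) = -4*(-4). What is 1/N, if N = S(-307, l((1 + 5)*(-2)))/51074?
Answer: -25537/6693 ≈ -3.8155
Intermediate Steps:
l(p) = 16
S(J, H) = 46*H + 46*J (S(J, H) = 46*(H + J) = 46*H + 46*J)
N = -6693/25537 (N = (46*16 + 46*(-307))/51074 = (736 - 14122)*(1/51074) = -13386*1/51074 = -6693/25537 ≈ -0.26209)
1/N = 1/(-6693/25537) = -25537/6693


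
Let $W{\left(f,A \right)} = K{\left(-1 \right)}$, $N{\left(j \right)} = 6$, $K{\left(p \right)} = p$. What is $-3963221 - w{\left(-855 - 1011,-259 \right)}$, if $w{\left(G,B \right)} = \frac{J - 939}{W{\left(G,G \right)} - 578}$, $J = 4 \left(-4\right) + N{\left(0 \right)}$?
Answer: $- \frac{2294705908}{579} \approx -3.9632 \cdot 10^{6}$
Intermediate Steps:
$W{\left(f,A \right)} = -1$
$J = -10$ ($J = 4 \left(-4\right) + 6 = -16 + 6 = -10$)
$w{\left(G,B \right)} = \frac{949}{579}$ ($w{\left(G,B \right)} = \frac{-10 - 939}{-1 - 578} = - \frac{949}{-579} = \left(-949\right) \left(- \frac{1}{579}\right) = \frac{949}{579}$)
$-3963221 - w{\left(-855 - 1011,-259 \right)} = -3963221 - \frac{949}{579} = - \frac{2294705908}{579}$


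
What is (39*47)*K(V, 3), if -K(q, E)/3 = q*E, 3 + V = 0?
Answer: 49491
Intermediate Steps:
V = -3 (V = -3 + 0 = -3)
K(q, E) = -3*E*q (K(q, E) = -3*q*E = -3*E*q)
(39*47)*K(V, 3) = (39*47)*(-3*3*(-3)) = 1833*27 = 49491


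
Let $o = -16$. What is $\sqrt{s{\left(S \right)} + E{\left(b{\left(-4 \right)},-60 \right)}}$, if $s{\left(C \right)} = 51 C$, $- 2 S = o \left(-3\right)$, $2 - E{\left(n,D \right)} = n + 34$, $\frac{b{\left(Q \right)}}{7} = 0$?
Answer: $2 i \sqrt{314} \approx 35.44 i$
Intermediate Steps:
$b{\left(Q \right)} = 0$ ($b{\left(Q \right)} = 7 \cdot 0 = 0$)
$E{\left(n,D \right)} = -32 - n$ ($E{\left(n,D \right)} = 2 - \left(n + 34\right) = 2 - \left(34 + n\right) = -32 - n$)
$S = -24$ ($S = - \frac{\left(-16\right) \left(-3\right)}{2} = \left(- \frac{1}{2}\right) 48 = -24$)
$\sqrt{s{\left(S \right)} + E{\left(b{\left(-4 \right)},-60 \right)}} = \sqrt{51 \left(-24\right) - 32} = \sqrt{-1224 + \left(-32 + 0\right)} = \sqrt{-1224 - 32} = \sqrt{-1256} = 2 i \sqrt{314}$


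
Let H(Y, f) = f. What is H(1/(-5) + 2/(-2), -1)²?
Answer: 1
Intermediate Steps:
H(1/(-5) + 2/(-2), -1)² = (-1)² = 1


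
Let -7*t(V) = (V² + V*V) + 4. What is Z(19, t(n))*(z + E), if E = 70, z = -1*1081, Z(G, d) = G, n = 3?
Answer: -19209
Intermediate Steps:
t(V) = -4/7 - 2*V²/7 (t(V) = -((V² + V*V) + 4)/7 = -((V² + V²) + 4)/7 = -(2*V² + 4)/7 = -(4 + 2*V²)/7 = -4/7 - 2*V²/7)
z = -1081
Z(19, t(n))*(z + E) = 19*(-1081 + 70) = 19*(-1011) = -19209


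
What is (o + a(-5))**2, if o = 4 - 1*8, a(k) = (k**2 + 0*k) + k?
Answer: 256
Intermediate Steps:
a(k) = k + k**2 (a(k) = (k**2 + 0) + k = k**2 + k = k + k**2)
o = -4 (o = 4 - 8 = -4)
(o + a(-5))**2 = (-4 - 5*(1 - 5))**2 = (-4 - 5*(-4))**2 = (-4 + 20)**2 = 16**2 = 256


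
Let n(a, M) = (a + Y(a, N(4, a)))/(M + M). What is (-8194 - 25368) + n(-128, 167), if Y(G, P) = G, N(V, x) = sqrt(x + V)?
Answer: -5604982/167 ≈ -33563.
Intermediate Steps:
N(V, x) = sqrt(V + x)
n(a, M) = a/M (n(a, M) = (a + a)/(M + M) = (2*a)/((2*M)) = (2*a)*(1/(2*M)) = a/M)
(-8194 - 25368) + n(-128, 167) = (-8194 - 25368) - 128/167 = -33562 - 128*1/167 = -33562 - 128/167 = -5604982/167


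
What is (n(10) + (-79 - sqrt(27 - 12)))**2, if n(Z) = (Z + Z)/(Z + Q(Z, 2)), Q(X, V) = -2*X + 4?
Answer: 61144/9 + 494*sqrt(15)/3 ≈ 7431.5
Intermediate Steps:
Q(X, V) = 4 - 2*X
n(Z) = 2*Z/(4 - Z) (n(Z) = (Z + Z)/(Z + (4 - 2*Z)) = (2*Z)/(4 - Z) = 2*Z/(4 - Z))
(n(10) + (-79 - sqrt(27 - 12)))**2 = (2*10/(4 - 1*10) + (-79 - sqrt(27 - 12)))**2 = (2*10/(4 - 10) + (-79 - sqrt(15)))**2 = (2*10/(-6) + (-79 - sqrt(15)))**2 = (2*10*(-1/6) + (-79 - sqrt(15)))**2 = (-10/3 + (-79 - sqrt(15)))**2 = (-247/3 - sqrt(15))**2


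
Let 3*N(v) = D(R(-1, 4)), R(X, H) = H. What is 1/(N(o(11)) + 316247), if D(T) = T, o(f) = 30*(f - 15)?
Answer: 3/948745 ≈ 3.1621e-6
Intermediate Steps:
o(f) = -450 + 30*f (o(f) = 30*(-15 + f) = -450 + 30*f)
N(v) = 4/3 (N(v) = (⅓)*4 = 4/3)
1/(N(o(11)) + 316247) = 1/(4/3 + 316247) = 1/(948745/3) = 3/948745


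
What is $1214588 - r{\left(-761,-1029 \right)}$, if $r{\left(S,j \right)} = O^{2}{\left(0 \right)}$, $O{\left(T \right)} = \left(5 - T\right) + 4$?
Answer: $1214507$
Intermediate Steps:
$O{\left(T \right)} = 9 - T$
$r{\left(S,j \right)} = 81$ ($r{\left(S,j \right)} = \left(9 - 0\right)^{2} = \left(9 + 0\right)^{2} = 9^{2} = 81$)
$1214588 - r{\left(-761,-1029 \right)} = 1214588 - 81 = 1214507$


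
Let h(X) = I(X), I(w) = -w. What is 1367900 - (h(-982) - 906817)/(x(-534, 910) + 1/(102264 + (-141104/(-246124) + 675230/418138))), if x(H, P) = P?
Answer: 234115038707547472346825/171024780098356027 ≈ 1.3689e+6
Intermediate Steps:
h(X) = -X
1367900 - (h(-982) - 906817)/(x(-534, 910) + 1/(102264 + (-141104/(-246124) + 675230/418138))) = 1367900 - (-1*(-982) - 906817)/(910 + 1/(102264 + (-141104/(-246124) + 675230/418138))) = 1367900 - (982 - 906817)/(910 + 1/(102264 + (-141104*(-1/246124) + 675230*(1/418138)))) = 1367900 - (-905835)/(910 + 1/(102264 + (35276/61531 + 337615/209069))) = 1367900 - (-905835)/(910 + 1/(102264 + 28148906609/12864224639)) = 1367900 - (-905835)/(910 + 1/(1315575217389305/12864224639)) = 1367900 - (-905835)/(910 + 12864224639/1315575217389305) = 1367900 - (-905835)/1197173460688492189/1315575217389305 = 1367900 - (-905835)*1315575217389305/1197173460688492189 = 1367900 - 1*(-170242011006263013525/171024780098356027) = 1367900 + 170242011006263013525/171024780098356027 = 234115038707547472346825/171024780098356027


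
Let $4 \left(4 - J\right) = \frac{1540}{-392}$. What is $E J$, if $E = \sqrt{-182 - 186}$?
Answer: $\frac{279 i \sqrt{23}}{14} \approx 95.574 i$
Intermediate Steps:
$J = \frac{279}{56}$ ($J = 4 - \frac{1540 \frac{1}{-392}}{4} = 4 - \frac{1540 \left(- \frac{1}{392}\right)}{4} = 4 - - \frac{55}{56} = 4 + \frac{55}{56} = \frac{279}{56} \approx 4.9821$)
$E = 4 i \sqrt{23}$ ($E = \sqrt{-368} = 4 i \sqrt{23} \approx 19.183 i$)
$E J = 4 i \sqrt{23} \cdot \frac{279}{56} = \frac{279 i \sqrt{23}}{14}$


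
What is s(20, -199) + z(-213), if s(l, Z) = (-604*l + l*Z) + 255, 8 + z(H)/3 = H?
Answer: -16468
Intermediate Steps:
z(H) = -24 + 3*H
s(l, Z) = 255 - 604*l + Z*l (s(l, Z) = (-604*l + Z*l) + 255 = 255 - 604*l + Z*l)
s(20, -199) + z(-213) = (255 - 604*20 - 199*20) + (-24 + 3*(-213)) = (255 - 12080 - 3980) + (-24 - 639) = -15805 - 663 = -16468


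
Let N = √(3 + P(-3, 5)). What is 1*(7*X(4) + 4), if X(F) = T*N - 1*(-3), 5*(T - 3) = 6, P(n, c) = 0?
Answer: 25 + 147*√3/5 ≈ 75.922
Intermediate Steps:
T = 21/5 (T = 3 + (⅕)*6 = 3 + 6/5 = 21/5 ≈ 4.2000)
N = √3 (N = √(3 + 0) = √3 ≈ 1.7320)
X(F) = 3 + 21*√3/5 (X(F) = 21*√3/5 - 1*(-3) = 21*√3/5 + 3 = 3 + 21*√3/5)
1*(7*X(4) + 4) = 1*(7*(3 + 21*√3/5) + 4) = 1*((21 + 147*√3/5) + 4) = 1*(25 + 147*√3/5) = 25 + 147*√3/5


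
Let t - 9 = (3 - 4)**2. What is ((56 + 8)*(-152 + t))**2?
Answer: 82591744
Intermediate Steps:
t = 10 (t = 9 + (3 - 4)**2 = 9 + (-1)**2 = 9 + 1 = 10)
((56 + 8)*(-152 + t))**2 = ((56 + 8)*(-152 + 10))**2 = (64*(-142))**2 = (-9088)**2 = 82591744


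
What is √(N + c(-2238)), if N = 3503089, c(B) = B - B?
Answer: √3503089 ≈ 1871.7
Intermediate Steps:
c(B) = 0
√(N + c(-2238)) = √(3503089 + 0) = √3503089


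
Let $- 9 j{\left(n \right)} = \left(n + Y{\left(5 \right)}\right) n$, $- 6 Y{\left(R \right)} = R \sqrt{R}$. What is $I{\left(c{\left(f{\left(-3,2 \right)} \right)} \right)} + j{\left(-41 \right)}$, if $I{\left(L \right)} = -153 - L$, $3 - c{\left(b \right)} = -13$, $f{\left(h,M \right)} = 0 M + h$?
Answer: $- \frac{3202}{9} - \frac{205 \sqrt{5}}{54} \approx -364.27$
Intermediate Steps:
$f{\left(h,M \right)} = h$ ($f{\left(h,M \right)} = 0 + h = h$)
$c{\left(b \right)} = 16$ ($c{\left(b \right)} = 3 - -13 = 3 + 13 = 16$)
$Y{\left(R \right)} = - \frac{R^{\frac{3}{2}}}{6}$ ($Y{\left(R \right)} = - \frac{R \sqrt{R}}{6} = - \frac{R^{\frac{3}{2}}}{6}$)
$j{\left(n \right)} = - \frac{n \left(n - \frac{5 \sqrt{5}}{6}\right)}{9}$ ($j{\left(n \right)} = - \frac{\left(n - \frac{5^{\frac{3}{2}}}{6}\right) n}{9} = - \frac{\left(n - \frac{5 \sqrt{5}}{6}\right) n}{9} = - \frac{n \left(n - \frac{5 \sqrt{5}}{6}\right)}{9}$)
$I{\left(c{\left(f{\left(-3,2 \right)} \right)} \right)} + j{\left(-41 \right)} = \left(-153 - 16\right) + \frac{1}{54} \left(-41\right) \left(\left(-6\right) \left(-41\right) + 5 \sqrt{5}\right) = \left(-153 - 16\right) + \frac{1}{54} \left(-41\right) \left(246 + 5 \sqrt{5}\right) = -169 - \left(\frac{1681}{9} + \frac{205 \sqrt{5}}{54}\right) = - \frac{3202}{9} - \frac{205 \sqrt{5}}{54}$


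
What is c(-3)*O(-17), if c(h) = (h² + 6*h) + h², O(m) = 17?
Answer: 0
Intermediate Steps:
c(h) = 2*h² + 6*h
c(-3)*O(-17) = (2*(-3)*(3 - 3))*17 = (2*(-3)*0)*17 = 0*17 = 0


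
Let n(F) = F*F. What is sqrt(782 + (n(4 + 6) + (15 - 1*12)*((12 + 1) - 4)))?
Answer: 3*sqrt(101) ≈ 30.150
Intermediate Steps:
n(F) = F**2
sqrt(782 + (n(4 + 6) + (15 - 1*12)*((12 + 1) - 4))) = sqrt(782 + ((4 + 6)**2 + (15 - 1*12)*((12 + 1) - 4))) = sqrt(782 + (10**2 + (15 - 12)*(13 - 4))) = sqrt(782 + (100 + 3*9)) = sqrt(782 + (100 + 27)) = sqrt(782 + 127) = sqrt(909) = 3*sqrt(101)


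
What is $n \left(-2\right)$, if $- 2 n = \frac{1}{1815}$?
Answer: $\frac{1}{1815} \approx 0.00055096$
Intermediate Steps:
$n = - \frac{1}{3630}$ ($n = - \frac{1}{2 \cdot 1815} = \left(- \frac{1}{2}\right) \frac{1}{1815} = - \frac{1}{3630} \approx -0.00027548$)
$n \left(-2\right) = \left(- \frac{1}{3630}\right) \left(-2\right) = \frac{1}{1815}$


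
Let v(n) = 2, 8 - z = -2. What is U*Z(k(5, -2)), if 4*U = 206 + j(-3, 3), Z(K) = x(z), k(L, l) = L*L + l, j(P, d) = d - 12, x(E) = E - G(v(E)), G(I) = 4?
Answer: 591/2 ≈ 295.50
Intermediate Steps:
z = 10 (z = 8 - 1*(-2) = 8 + 2 = 10)
x(E) = -4 + E (x(E) = E - 1*4 = E - 4 = -4 + E)
j(P, d) = -12 + d
k(L, l) = l + L**2 (k(L, l) = L**2 + l = l + L**2)
Z(K) = 6 (Z(K) = -4 + 10 = 6)
U = 197/4 (U = (206 + (-12 + 3))/4 = (206 - 9)/4 = (1/4)*197 = 197/4 ≈ 49.250)
U*Z(k(5, -2)) = (197/4)*6 = 591/2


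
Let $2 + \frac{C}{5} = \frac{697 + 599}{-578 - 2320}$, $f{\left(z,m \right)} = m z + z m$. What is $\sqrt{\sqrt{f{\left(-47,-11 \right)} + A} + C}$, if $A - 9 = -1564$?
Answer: $\frac{\sqrt{-317170 + 25921 i \sqrt{521}}}{161} \approx 2.6136 + 4.3666 i$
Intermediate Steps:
$f{\left(z,m \right)} = 2 m z$ ($f{\left(z,m \right)} = m z + m z = 2 m z$)
$A = -1555$ ($A = 9 - 1564 = -1555$)
$C = - \frac{1970}{161}$ ($C = -10 + 5 \frac{697 + 599}{-578 - 2320} = -10 + 5 \frac{1296}{-2898} = -10 + 5 \cdot 1296 \left(- \frac{1}{2898}\right) = -10 + 5 \left(- \frac{72}{161}\right) = -10 - \frac{360}{161} = - \frac{1970}{161} \approx -12.236$)
$\sqrt{\sqrt{f{\left(-47,-11 \right)} + A} + C} = \sqrt{\sqrt{2 \left(-11\right) \left(-47\right) - 1555} - \frac{1970}{161}} = \sqrt{\sqrt{1034 - 1555} - \frac{1970}{161}} = \sqrt{\sqrt{-521} - \frac{1970}{161}} = \sqrt{i \sqrt{521} - \frac{1970}{161}} = \sqrt{- \frac{1970}{161} + i \sqrt{521}}$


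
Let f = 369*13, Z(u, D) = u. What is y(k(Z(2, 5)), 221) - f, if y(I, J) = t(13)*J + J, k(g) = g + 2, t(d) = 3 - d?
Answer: -6786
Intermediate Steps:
k(g) = 2 + g
f = 4797
y(I, J) = -9*J (y(I, J) = (3 - 1*13)*J + J = (3 - 13)*J + J = -10*J + J = -9*J)
y(k(Z(2, 5)), 221) - f = -9*221 - 1*4797 = -1989 - 4797 = -6786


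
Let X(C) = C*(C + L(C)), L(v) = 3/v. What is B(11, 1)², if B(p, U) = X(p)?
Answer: 15376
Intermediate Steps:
X(C) = C*(C + 3/C)
B(p, U) = 3 + p²
B(11, 1)² = (3 + 11²)² = (3 + 121)² = 124² = 15376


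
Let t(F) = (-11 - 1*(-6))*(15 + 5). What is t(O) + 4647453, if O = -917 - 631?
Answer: 4647353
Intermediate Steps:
O = -1548
t(F) = -100 (t(F) = (-11 + 6)*20 = -5*20 = -100)
t(O) + 4647453 = -100 + 4647453 = 4647353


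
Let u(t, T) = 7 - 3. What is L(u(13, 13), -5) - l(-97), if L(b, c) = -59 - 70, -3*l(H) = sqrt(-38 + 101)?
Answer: -129 + sqrt(7) ≈ -126.35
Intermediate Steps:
l(H) = -sqrt(7) (l(H) = -sqrt(-38 + 101)/3 = -sqrt(7))
u(t, T) = 4
L(b, c) = -129
L(u(13, 13), -5) - l(-97) = -129 - (-1)*sqrt(7) = -129 + sqrt(7)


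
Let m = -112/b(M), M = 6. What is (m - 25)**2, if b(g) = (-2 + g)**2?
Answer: 1024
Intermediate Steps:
m = -7 (m = -112/(-2 + 6)**2 = -112/(4**2) = -112/16 = -112*1/16 = -7)
(m - 25)**2 = (-7 - 25)**2 = (-32)**2 = 1024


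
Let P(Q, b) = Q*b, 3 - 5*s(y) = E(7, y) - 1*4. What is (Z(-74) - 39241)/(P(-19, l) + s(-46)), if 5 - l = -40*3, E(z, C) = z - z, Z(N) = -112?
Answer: 8555/516 ≈ 16.579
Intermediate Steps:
E(z, C) = 0
l = 125 (l = 5 - (-40)*3 = 5 - 1*(-120) = 5 + 120 = 125)
s(y) = 7/5 (s(y) = ⅗ - (0 - 1*4)/5 = ⅗ - (0 - 4)/5 = ⅗ - ⅕*(-4) = ⅗ + ⅘ = 7/5)
(Z(-74) - 39241)/(P(-19, l) + s(-46)) = (-112 - 39241)/(-19*125 + 7/5) = -39353/(-2375 + 7/5) = -39353/(-11868/5) = -39353*(-5/11868) = 8555/516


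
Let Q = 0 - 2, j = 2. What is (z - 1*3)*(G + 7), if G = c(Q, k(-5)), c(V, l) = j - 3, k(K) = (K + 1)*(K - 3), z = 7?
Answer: 24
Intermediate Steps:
k(K) = (1 + K)*(-3 + K)
Q = -2
c(V, l) = -1 (c(V, l) = 2 - 3 = -1)
G = -1
(z - 1*3)*(G + 7) = (7 - 1*3)*(-1 + 7) = (7 - 3)*6 = 4*6 = 24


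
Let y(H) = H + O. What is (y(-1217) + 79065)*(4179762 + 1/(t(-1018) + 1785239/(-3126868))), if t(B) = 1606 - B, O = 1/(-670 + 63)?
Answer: 180021368602654432113610/553254627839 ≈ 3.2539e+11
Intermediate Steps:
O = -1/607 (O = 1/(-607) = -1/607 ≈ -0.0016474)
y(H) = -1/607 + H (y(H) = H - 1/607 = -1/607 + H)
(y(-1217) + 79065)*(4179762 + 1/(t(-1018) + 1785239/(-3126868))) = ((-1/607 - 1217) + 79065)*(4179762 + 1/((1606 - 1*(-1018)) + 1785239/(-3126868))) = (-738720/607 + 79065)*(4179762 + 1/((1606 + 1018) + 1785239*(-1/3126868))) = 47253735*(4179762 + 1/(2624 - 1785239/3126868))/607 = 47253735*(4179762 + 1/(8203116393/3126868))/607 = 47253735*(4179762 + 3126868/8203116393)/607 = (47253735/607)*(34287074184165334/8203116393) = 180021368602654432113610/553254627839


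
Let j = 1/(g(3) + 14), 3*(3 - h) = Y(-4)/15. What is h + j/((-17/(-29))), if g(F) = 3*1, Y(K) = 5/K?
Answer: 32545/10404 ≈ 3.1281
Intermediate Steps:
h = 109/36 (h = 3 - 5/(-4)/(3*15) = 3 - 5*(-¼)/(3*15) = 3 - (-5)/(12*15) = 3 - ⅓*(-1/12) = 3 + 1/36 = 109/36 ≈ 3.0278)
g(F) = 3
j = 1/17 (j = 1/(3 + 14) = 1/17 ≈ 0.058824)
h + j/((-17/(-29))) = 109/36 + (1/17)/(-17/(-29)) = 109/36 + (1/17)/(-17*(-1/29)) = 109/36 + (1/17)/(17/29) = 109/36 + (29/17)*(1/17) = 109/36 + 29/289 = 32545/10404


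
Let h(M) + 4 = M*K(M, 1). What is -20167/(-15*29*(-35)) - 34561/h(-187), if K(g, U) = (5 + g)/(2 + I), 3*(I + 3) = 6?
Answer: -34642121/14803050 ≈ -2.3402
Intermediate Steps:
I = -1 (I = -3 + (1/3)*6 = -3 + 2 = -1)
K(g, U) = 5 + g (K(g, U) = (5 + g)/(2 - 1) = (5 + g)/1 = (5 + g)*1 = 5 + g)
h(M) = -4 + M*(5 + M)
-20167/(-15*29*(-35)) - 34561/h(-187) = -20167/(-15*29*(-35)) - 34561/(-4 - 187*(5 - 187)) = -20167/((-435*(-35))) - 34561/(-4 - 187*(-182)) = -20167/15225 - 34561/(-4 + 34034) = -20167*1/15225 - 34561/34030 = -2881/2175 - 34561*1/34030 = -2881/2175 - 34561/34030 = -34642121/14803050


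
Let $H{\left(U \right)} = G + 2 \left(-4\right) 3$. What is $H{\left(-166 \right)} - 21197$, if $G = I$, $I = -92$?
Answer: $-21313$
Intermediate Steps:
$G = -92$
$H{\left(U \right)} = -116$ ($H{\left(U \right)} = -92 + 2 \left(-4\right) 3 = -92 - 24 = -116$)
$H{\left(-166 \right)} - 21197 = -116 - 21197 = -21313$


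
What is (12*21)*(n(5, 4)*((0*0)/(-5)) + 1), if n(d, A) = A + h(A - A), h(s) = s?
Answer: 252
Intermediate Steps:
n(d, A) = A (n(d, A) = A + (A - A) = A + 0 = A)
(12*21)*(n(5, 4)*((0*0)/(-5)) + 1) = (12*21)*(4*((0*0)/(-5)) + 1) = 252*(4*(0*(-⅕)) + 1) = 252*(4*0 + 1) = 252*(0 + 1) = 252*1 = 252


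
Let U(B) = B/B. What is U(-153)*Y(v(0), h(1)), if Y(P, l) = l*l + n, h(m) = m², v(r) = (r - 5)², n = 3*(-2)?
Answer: -5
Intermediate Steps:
U(B) = 1
n = -6
v(r) = (-5 + r)²
Y(P, l) = -6 + l² (Y(P, l) = l*l - 6 = l² - 6 = -6 + l²)
U(-153)*Y(v(0), h(1)) = 1*(-6 + (1²)²) = 1*(-6 + 1²) = 1*(-6 + 1) = 1*(-5) = -5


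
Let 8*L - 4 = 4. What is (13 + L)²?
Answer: 196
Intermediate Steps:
L = 1 (L = ½ + (⅛)*4 = ½ + ½ = 1)
(13 + L)² = (13 + 1)² = 14² = 196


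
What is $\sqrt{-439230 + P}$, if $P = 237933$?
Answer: $i \sqrt{201297} \approx 448.66 i$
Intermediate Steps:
$\sqrt{-439230 + P} = \sqrt{-439230 + 237933} = \sqrt{-201297} = i \sqrt{201297}$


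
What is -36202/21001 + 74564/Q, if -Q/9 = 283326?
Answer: -46939314616/26775581967 ≈ -1.7531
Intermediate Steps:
Q = -2549934 (Q = -9*283326 = -2549934)
-36202/21001 + 74564/Q = -36202/21001 + 74564/(-2549934) = -36202*1/21001 + 74564*(-1/2549934) = -36202/21001 - 37282/1274967 = -46939314616/26775581967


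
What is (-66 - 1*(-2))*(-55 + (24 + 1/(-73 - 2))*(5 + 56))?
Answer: -6759296/75 ≈ -90124.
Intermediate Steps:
(-66 - 1*(-2))*(-55 + (24 + 1/(-73 - 2))*(5 + 56)) = (-66 + 2)*(-55 + (24 + 1/(-75))*61) = -64*(-55 + (24 - 1/75)*61) = -64*(-55 + (1799/75)*61) = -64*(-55 + 109739/75) = -64*105614/75 = -6759296/75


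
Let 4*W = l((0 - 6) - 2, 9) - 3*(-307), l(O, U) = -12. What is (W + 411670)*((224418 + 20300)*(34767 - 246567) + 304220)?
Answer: -21349033258179505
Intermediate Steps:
W = 909/4 (W = (-12 - 3*(-307))/4 = (-12 + 921)/4 = (¼)*909 = 909/4 ≈ 227.25)
(W + 411670)*((224418 + 20300)*(34767 - 246567) + 304220) = (909/4 + 411670)*((224418 + 20300)*(34767 - 246567) + 304220) = 1647589*(244718*(-211800) + 304220)/4 = 1647589*(-51831272400 + 304220)/4 = (1647589/4)*(-51830968180) = -21349033258179505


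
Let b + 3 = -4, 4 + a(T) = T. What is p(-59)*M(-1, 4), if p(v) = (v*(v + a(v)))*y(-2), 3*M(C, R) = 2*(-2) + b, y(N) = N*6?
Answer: 316712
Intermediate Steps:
a(T) = -4 + T
b = -7 (b = -3 - 4 = -7)
y(N) = 6*N
M(C, R) = -11/3 (M(C, R) = (2*(-2) - 7)/3 = (-4 - 7)/3 = (⅓)*(-11) = -11/3)
p(v) = -12*v*(-4 + 2*v) (p(v) = (v*(v + (-4 + v)))*(6*(-2)) = (v*(-4 + 2*v))*(-12) = -12*v*(-4 + 2*v))
p(-59)*M(-1, 4) = (24*(-59)*(2 - 1*(-59)))*(-11/3) = (24*(-59)*(2 + 59))*(-11/3) = (24*(-59)*61)*(-11/3) = -86376*(-11/3) = 316712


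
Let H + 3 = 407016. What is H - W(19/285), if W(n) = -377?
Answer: 407390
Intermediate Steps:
H = 407013 (H = -3 + 407016 = 407013)
H - W(19/285) = 407013 - 1*(-377) = 407013 + 377 = 407390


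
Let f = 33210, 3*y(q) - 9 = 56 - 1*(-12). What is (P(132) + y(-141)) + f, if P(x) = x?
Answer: 100103/3 ≈ 33368.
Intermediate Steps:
y(q) = 77/3 (y(q) = 3 + (56 - 1*(-12))/3 = 3 + (56 + 12)/3 = 3 + (⅓)*68 = 3 + 68/3 = 77/3)
(P(132) + y(-141)) + f = (132 + 77/3) + 33210 = 473/3 + 33210 = 100103/3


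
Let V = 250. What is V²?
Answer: 62500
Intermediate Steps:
V² = 250² = 62500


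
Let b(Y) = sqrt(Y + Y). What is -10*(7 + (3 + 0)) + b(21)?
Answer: -100 + sqrt(42) ≈ -93.519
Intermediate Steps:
b(Y) = sqrt(2)*sqrt(Y) (b(Y) = sqrt(2*Y) = sqrt(2)*sqrt(Y))
-10*(7 + (3 + 0)) + b(21) = -10*(7 + (3 + 0)) + sqrt(2)*sqrt(21) = -10*(7 + 3) + sqrt(42) = -10*10 + sqrt(42) = -100 + sqrt(42)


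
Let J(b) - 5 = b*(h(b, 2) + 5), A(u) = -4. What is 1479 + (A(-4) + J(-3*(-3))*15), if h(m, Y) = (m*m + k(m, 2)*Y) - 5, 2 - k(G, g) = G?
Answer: 10595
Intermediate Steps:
k(G, g) = 2 - G
h(m, Y) = -5 + m² + Y*(2 - m) (h(m, Y) = (m*m + (2 - m)*Y) - 5 = (m² + Y*(2 - m)) - 5 = -5 + m² + Y*(2 - m))
J(b) = 5 + b*(4 + b² - 2*b) (J(b) = 5 + b*((-5 + b² - 1*2*(-2 + b)) + 5) = 5 + b*((-5 + b² + (4 - 2*b)) + 5) = 5 + b*((-1 + b² - 2*b) + 5) = 5 + b*(4 + b² - 2*b))
1479 + (A(-4) + J(-3*(-3))*15) = 1479 + (-4 + (5 + (-3*(-3))³ - 2*(-3*(-3))² + 4*(-3*(-3)))*15) = 1479 + (-4 + (5 + 9³ - 2*9² + 4*9)*15) = 1479 + (-4 + (5 + 729 - 2*81 + 36)*15) = 1479 + (-4 + (5 + 729 - 162 + 36)*15) = 1479 + (-4 + 608*15) = 1479 + (-4 + 9120) = 1479 + 9116 = 10595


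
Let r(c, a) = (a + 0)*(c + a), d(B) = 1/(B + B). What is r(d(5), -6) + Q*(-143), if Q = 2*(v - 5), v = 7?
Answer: -2683/5 ≈ -536.60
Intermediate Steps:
d(B) = 1/(2*B)
Q = 4 (Q = 2*(7 - 5) = 2*2 = 4)
r(c, a) = a*(a + c)
r(d(5), -6) + Q*(-143) = -6*(-6 + (½)/5) + 4*(-143) = -6*(-6 + (½)*(⅕)) - 572 = -6*(-6 + ⅒) - 572 = -6*(-59/10) - 572 = 177/5 - 572 = -2683/5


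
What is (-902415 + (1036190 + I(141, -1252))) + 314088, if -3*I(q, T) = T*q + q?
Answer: 506660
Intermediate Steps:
I(q, T) = -q/3 - T*q/3 (I(q, T) = -(T*q + q)/3 = -(q + T*q)/3 = -q/3 - T*q/3)
(-902415 + (1036190 + I(141, -1252))) + 314088 = (-902415 + (1036190 - 1/3*141*(1 - 1252))) + 314088 = (-902415 + (1036190 - 1/3*141*(-1251))) + 314088 = (-902415 + (1036190 + 58797)) + 314088 = (-902415 + 1094987) + 314088 = 192572 + 314088 = 506660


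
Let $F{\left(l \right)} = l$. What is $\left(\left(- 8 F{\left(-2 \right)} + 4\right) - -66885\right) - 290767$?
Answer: $-223862$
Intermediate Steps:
$\left(\left(- 8 F{\left(-2 \right)} + 4\right) - -66885\right) - 290767 = \left(\left(\left(-8\right) \left(-2\right) + 4\right) - -66885\right) - 290767 = \left(\left(16 + 4\right) + 66885\right) - 290767 = \left(20 + 66885\right) - 290767 = 66905 - 290767 = -223862$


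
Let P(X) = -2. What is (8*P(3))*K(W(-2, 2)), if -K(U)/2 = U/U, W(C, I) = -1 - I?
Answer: 32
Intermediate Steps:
K(U) = -2 (K(U) = -2*U/U = -2*1 = -2)
(8*P(3))*K(W(-2, 2)) = (8*(-2))*(-2) = -16*(-2) = 32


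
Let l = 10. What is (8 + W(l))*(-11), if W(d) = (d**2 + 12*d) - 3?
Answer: -2475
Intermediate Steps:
W(d) = -3 + d**2 + 12*d
(8 + W(l))*(-11) = (8 + (-3 + 10**2 + 12*10))*(-11) = (8 + (-3 + 100 + 120))*(-11) = (8 + 217)*(-11) = 225*(-11) = -2475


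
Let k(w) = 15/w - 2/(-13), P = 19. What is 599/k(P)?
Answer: 147953/233 ≈ 634.99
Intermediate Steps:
k(w) = 2/13 + 15/w (k(w) = 15/w - 2*(-1/13) = 15/w + 2/13 = 2/13 + 15/w)
599/k(P) = 599/(2/13 + 15/19) = 599/(233/247) = 599*(247/233) = 147953/233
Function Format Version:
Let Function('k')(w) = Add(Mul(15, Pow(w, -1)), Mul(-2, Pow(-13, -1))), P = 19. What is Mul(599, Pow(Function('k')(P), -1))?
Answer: Rational(147953, 233) ≈ 634.99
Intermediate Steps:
Function('k')(w) = Add(Rational(2, 13), Mul(15, Pow(w, -1))) (Function('k')(w) = Add(Mul(15, Pow(w, -1)), Mul(-2, Rational(-1, 13))) = Add(Mul(15, Pow(w, -1)), Rational(2, 13)) = Add(Rational(2, 13), Mul(15, Pow(w, -1))))
Mul(599, Pow(Function('k')(P), -1)) = Mul(599, Pow(Add(Rational(2, 13), Mul(15, Pow(19, -1))), -1)) = Mul(599, Pow(Add(Rational(2, 13), Mul(15, Rational(1, 19))), -1)) = Mul(599, Pow(Add(Rational(2, 13), Rational(15, 19)), -1)) = Mul(599, Pow(Rational(233, 247), -1)) = Mul(599, Rational(247, 233)) = Rational(147953, 233)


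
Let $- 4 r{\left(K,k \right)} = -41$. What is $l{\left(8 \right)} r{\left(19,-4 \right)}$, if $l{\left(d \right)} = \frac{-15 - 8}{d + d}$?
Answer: $- \frac{943}{64} \approx -14.734$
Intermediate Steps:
$r{\left(K,k \right)} = \frac{41}{4}$ ($r{\left(K,k \right)} = \left(- \frac{1}{4}\right) \left(-41\right) = \frac{41}{4}$)
$l{\left(d \right)} = - \frac{23}{2 d}$
$l{\left(8 \right)} r{\left(19,-4 \right)} = - \frac{23}{2 \cdot 8} \cdot \frac{41}{4} = \left(- \frac{23}{2}\right) \frac{1}{8} \cdot \frac{41}{4} = \left(- \frac{23}{16}\right) \frac{41}{4} = - \frac{943}{64}$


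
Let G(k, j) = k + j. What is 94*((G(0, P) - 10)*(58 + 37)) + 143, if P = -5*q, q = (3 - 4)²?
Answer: -133807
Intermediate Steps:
q = 1 (q = (-1)² = 1)
P = -5 (P = -5*1 = -5)
G(k, j) = j + k
94*((G(0, P) - 10)*(58 + 37)) + 143 = 94*(((-5 + 0) - 10)*(58 + 37)) + 143 = 94*((-5 - 10)*95) + 143 = 94*(-15*95) + 143 = 94*(-1425) + 143 = -133950 + 143 = -133807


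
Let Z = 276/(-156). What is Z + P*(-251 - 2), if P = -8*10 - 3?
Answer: 272964/13 ≈ 20997.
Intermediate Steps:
P = -83 (P = -80 - 3 = -83)
Z = -23/13 (Z = 276*(-1/156) = -23/13 ≈ -1.7692)
Z + P*(-251 - 2) = -23/13 - 83*(-251 - 2) = -23/13 - 83*(-253) = -23/13 + 20999 = 272964/13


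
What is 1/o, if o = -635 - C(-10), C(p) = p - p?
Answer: -1/635 ≈ -0.0015748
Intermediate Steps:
C(p) = 0
o = -635 (o = -635 - 1*0 = -635 + 0 = -635)
1/o = 1/(-635) = -1/635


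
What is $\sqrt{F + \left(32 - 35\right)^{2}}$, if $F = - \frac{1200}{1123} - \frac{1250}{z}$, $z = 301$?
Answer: $\frac{\sqrt{431742242911}}{338023} \approx 1.9439$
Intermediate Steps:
$F = - \frac{1764950}{338023}$ ($F = - \frac{1200}{1123} - \frac{1250}{301} = - \frac{1764950}{338023} \approx -5.2214$)
$\sqrt{F + \left(32 - 35\right)^{2}} = \sqrt{- \frac{1764950}{338023} + \left(32 - 35\right)^{2}} = \sqrt{- \frac{1764950}{338023} + \left(-3\right)^{2}} = \sqrt{- \frac{1764950}{338023} + 9} = \sqrt{\frac{1277257}{338023}} = \frac{\sqrt{431742242911}}{338023}$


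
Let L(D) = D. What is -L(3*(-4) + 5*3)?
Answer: -3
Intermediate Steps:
-L(3*(-4) + 5*3) = -(3*(-4) + 5*3) = -(-12 + 15) = -1*3 = -3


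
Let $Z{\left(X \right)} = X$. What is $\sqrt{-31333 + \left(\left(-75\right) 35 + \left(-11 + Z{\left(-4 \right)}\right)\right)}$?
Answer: $i \sqrt{33973} \approx 184.32 i$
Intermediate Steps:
$\sqrt{-31333 + \left(\left(-75\right) 35 + \left(-11 + Z{\left(-4 \right)}\right)\right)} = \sqrt{-31333 - 2640} = \sqrt{-33973} = i \sqrt{33973}$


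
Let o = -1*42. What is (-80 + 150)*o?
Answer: -2940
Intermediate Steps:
o = -42
(-80 + 150)*o = (-80 + 150)*(-42) = 70*(-42) = -2940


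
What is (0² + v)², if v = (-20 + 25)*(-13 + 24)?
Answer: 3025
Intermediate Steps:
v = 55 (v = 5*11 = 55)
(0² + v)² = (0² + 55)² = (0 + 55)² = 55² = 3025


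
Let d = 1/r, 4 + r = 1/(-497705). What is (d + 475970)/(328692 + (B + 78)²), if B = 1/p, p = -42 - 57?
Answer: 3095713064163555/2177376942527731 ≈ 1.4218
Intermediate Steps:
r = -1990821/497705 (r = -4 + 1/(-497705) = -4 - 1/497705 = -1990821/497705 ≈ -4.0000)
d = -497705/1990821 (d = 1/(-1990821/497705) = -497705/1990821 ≈ -0.25000)
p = -99
B = -1/99 (B = 1/(-99) = -1/99 ≈ -0.010101)
(d + 475970)/(328692 + (B + 78)²) = (-497705/1990821 + 475970)/(328692 + (-1/99 + 78)²) = 947570573665/(1990821*(328692 + (7721/99)²)) = 947570573665/(1990821*(328692 + 59613841/9801)) = 947570573665/(1990821*(3281124133/9801)) = (947570573665/1990821)*(9801/3281124133) = 3095713064163555/2177376942527731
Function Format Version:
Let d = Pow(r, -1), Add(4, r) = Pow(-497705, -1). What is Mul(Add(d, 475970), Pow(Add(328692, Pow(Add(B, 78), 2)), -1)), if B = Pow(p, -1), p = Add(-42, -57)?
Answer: Rational(3095713064163555, 2177376942527731) ≈ 1.4218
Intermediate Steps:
r = Rational(-1990821, 497705) (r = Add(-4, Pow(-497705, -1)) = Add(-4, Rational(-1, 497705)) = Rational(-1990821, 497705) ≈ -4.0000)
d = Rational(-497705, 1990821) (d = Pow(Rational(-1990821, 497705), -1) = Rational(-497705, 1990821) ≈ -0.25000)
p = -99
B = Rational(-1, 99) (B = Pow(-99, -1) = Rational(-1, 99) ≈ -0.010101)
Mul(Add(d, 475970), Pow(Add(328692, Pow(Add(B, 78), 2)), -1)) = Mul(Add(Rational(-497705, 1990821), 475970), Pow(Add(328692, Pow(Add(Rational(-1, 99), 78), 2)), -1)) = Mul(Rational(947570573665, 1990821), Pow(Add(328692, Pow(Rational(7721, 99), 2)), -1)) = Mul(Rational(947570573665, 1990821), Pow(Add(328692, Rational(59613841, 9801)), -1)) = Mul(Rational(947570573665, 1990821), Pow(Rational(3281124133, 9801), -1)) = Mul(Rational(947570573665, 1990821), Rational(9801, 3281124133)) = Rational(3095713064163555, 2177376942527731)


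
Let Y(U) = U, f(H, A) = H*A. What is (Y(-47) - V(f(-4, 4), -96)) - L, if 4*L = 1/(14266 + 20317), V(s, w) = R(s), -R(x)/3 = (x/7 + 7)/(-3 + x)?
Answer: -878408333/18398156 ≈ -47.744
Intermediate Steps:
f(H, A) = A*H
R(x) = -3*(7 + x/7)/(-3 + x) (R(x) = -3*(x/7 + 7)/(-3 + x) = -3*(7 + x/7)/(-3 + x))
V(s, w) = 3*(-49 - s)/(7*(-3 + s))
L = 1/138332 (L = 1/(4*(14266 + 20317)) = (1/4)/34583 = (1/4)*(1/34583) = 1/138332 ≈ 7.2290e-6)
(Y(-47) - V(f(-4, 4), -96)) - L = (-47 - 3*(-49 - 4*(-4))/(7*(-3 + 4*(-4)))) - 1*1/138332 = (-47 - 3*(-49 - 1*(-16))/(7*(-3 - 16))) - 1/138332 = (-47 - 3*(-49 + 16)/(7*(-19))) - 1/138332 = (-47 - 3*(-1)*(-33)/(7*19)) - 1/138332 = (-47 - 1*99/133) - 1/138332 = (-47 - 99/133) - 1/138332 = -6350/133 - 1/138332 = -878408333/18398156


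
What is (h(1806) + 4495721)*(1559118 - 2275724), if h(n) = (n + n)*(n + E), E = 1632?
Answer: -12120514080862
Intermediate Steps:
h(n) = 2*n*(1632 + n) (h(n) = (n + n)*(n + 1632) = (2*n)*(1632 + n) = 2*n*(1632 + n))
(h(1806) + 4495721)*(1559118 - 2275724) = (2*1806*(1632 + 1806) + 4495721)*(1559118 - 2275724) = (2*1806*3438 + 4495721)*(-716606) = (12418056 + 4495721)*(-716606) = 16913777*(-716606) = -12120514080862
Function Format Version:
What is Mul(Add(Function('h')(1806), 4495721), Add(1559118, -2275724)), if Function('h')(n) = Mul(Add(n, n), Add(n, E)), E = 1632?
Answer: -12120514080862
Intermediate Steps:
Function('h')(n) = Mul(2, n, Add(1632, n)) (Function('h')(n) = Mul(Add(n, n), Add(n, 1632)) = Mul(Mul(2, n), Add(1632, n)) = Mul(2, n, Add(1632, n)))
Mul(Add(Function('h')(1806), 4495721), Add(1559118, -2275724)) = Mul(Add(Mul(2, 1806, Add(1632, 1806)), 4495721), Add(1559118, -2275724)) = Mul(Add(Mul(2, 1806, 3438), 4495721), -716606) = Mul(Add(12418056, 4495721), -716606) = Mul(16913777, -716606) = -12120514080862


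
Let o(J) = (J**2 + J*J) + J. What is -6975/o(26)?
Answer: -6975/1378 ≈ -5.0617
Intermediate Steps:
o(J) = J + 2*J**2 (o(J) = (J**2 + J**2) + J = 2*J**2 + J = J + 2*J**2)
-6975/o(26) = -6975*1/(26*(1 + 2*26)) = -6975*1/(26*(1 + 52)) = -6975/(26*53) = -6975/1378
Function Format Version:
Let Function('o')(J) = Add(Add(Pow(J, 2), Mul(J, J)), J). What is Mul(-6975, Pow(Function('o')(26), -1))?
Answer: Rational(-6975, 1378) ≈ -5.0617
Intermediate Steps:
Function('o')(J) = Add(J, Mul(2, Pow(J, 2))) (Function('o')(J) = Add(Add(Pow(J, 2), Pow(J, 2)), J) = Add(Mul(2, Pow(J, 2)), J) = Add(J, Mul(2, Pow(J, 2))))
Mul(-6975, Pow(Function('o')(26), -1)) = Mul(-6975, Pow(Mul(26, Add(1, Mul(2, 26))), -1)) = Mul(-6975, Pow(Mul(26, Add(1, 52)), -1)) = Mul(-6975, Pow(Mul(26, 53), -1)) = Mul(-6975, Pow(1378, -1)) = Mul(-6975, Rational(1, 1378)) = Rational(-6975, 1378)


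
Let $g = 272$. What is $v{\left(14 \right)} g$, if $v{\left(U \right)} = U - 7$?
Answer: $1904$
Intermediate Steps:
$v{\left(U \right)} = -7 + U$
$v{\left(14 \right)} g = \left(-7 + 14\right) 272 = 7 \cdot 272 = 1904$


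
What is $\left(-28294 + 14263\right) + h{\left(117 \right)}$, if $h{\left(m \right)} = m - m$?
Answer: $-14031$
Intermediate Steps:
$h{\left(m \right)} = 0$
$\left(-28294 + 14263\right) + h{\left(117 \right)} = \left(-28294 + 14263\right) + 0 = -14031 + 0 = -14031$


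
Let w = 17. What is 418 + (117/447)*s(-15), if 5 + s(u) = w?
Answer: 62750/149 ≈ 421.14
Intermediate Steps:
s(u) = 12 (s(u) = -5 + 17 = 12)
418 + (117/447)*s(-15) = 418 + (117/447)*12 = 418 + (117*(1/447))*12 = 418 + (39/149)*12 = 418 + 468/149 = 62750/149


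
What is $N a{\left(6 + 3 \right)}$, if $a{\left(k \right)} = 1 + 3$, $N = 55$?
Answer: $220$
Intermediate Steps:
$a{\left(k \right)} = 4$
$N a{\left(6 + 3 \right)} = 55 \cdot 4 = 220$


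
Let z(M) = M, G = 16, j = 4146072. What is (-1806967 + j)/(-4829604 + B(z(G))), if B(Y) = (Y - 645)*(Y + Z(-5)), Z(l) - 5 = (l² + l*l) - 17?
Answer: -467821/972714 ≈ -0.48094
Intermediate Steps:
Z(l) = -12 + 2*l² (Z(l) = 5 + ((l² + l*l) - 17) = 5 + ((l² + l²) - 17) = 5 + (2*l² - 17) = 5 + (-17 + 2*l²) = -12 + 2*l²)
B(Y) = (-645 + Y)*(38 + Y) (B(Y) = (Y - 645)*(Y + (-12 + 2*(-5)²)) = (-645 + Y)*(Y + (-12 + 2*25)) = (-645 + Y)*(Y + (-12 + 50)) = (-645 + Y)*(Y + 38) = (-645 + Y)*(38 + Y))
(-1806967 + j)/(-4829604 + B(z(G))) = (-1806967 + 4146072)/(-4829604 + (-24510 + 16² - 607*16)) = 2339105/(-4829604 + (-24510 + 256 - 9712)) = 2339105/(-4829604 - 33966) = 2339105/(-4863570) = 2339105*(-1/4863570) = -467821/972714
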